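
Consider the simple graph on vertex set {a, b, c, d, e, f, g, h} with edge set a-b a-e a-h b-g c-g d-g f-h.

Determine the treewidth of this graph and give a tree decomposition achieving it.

Every bag has size at most 2, so the width is 2 − 1 = 1 and tw(G) ≤ 1. Since G has at least one edge (e.g. a–b), it is not an edgeless graph, so tw(G) ≥ 1. The upper and lower bounds meet at 1, so that is the treewidth.

Treewidth 1.
One such decomposition:
Bags: B1 = {a, b}  B2 = {a, e}  B3 = {b, g}  B4 = {d, g}  B5 = {a, h}  B6 = {f, h}  B7 = {c, g}
Tree: B1–B2, B1–B3, B3–B4, B1–B5, B5–B6, B3–B7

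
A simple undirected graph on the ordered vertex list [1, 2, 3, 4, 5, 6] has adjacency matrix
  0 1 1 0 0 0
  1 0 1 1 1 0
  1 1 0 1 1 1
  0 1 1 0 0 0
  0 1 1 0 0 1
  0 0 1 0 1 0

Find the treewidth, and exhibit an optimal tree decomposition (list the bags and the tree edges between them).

The largest bag has 3 vertices, giving width 2; this decomposition certifies tw(G) ≤ 2. For the lower bound, the 3 vertices {1, 2, 3} are pairwise adjacent, and any tree decomposition puts a clique entirely inside one bag — forcing width ≥ 2. Hence tw(G) = 2 exactly.

Treewidth 2.
One optimal decomposition is:
Bags: B1 = {2, 3, 5}  B2 = {1, 2, 3}  B3 = {2, 3, 4}  B4 = {3, 5, 6}
Tree: B1–B2, B1–B3, B1–B4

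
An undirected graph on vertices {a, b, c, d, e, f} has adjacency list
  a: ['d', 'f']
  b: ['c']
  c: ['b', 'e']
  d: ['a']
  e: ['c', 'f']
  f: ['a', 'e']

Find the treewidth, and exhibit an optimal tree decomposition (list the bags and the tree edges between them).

Treewidth 1.
One optimal decomposition is:
Bags: B1 = {b, c}  B2 = {c, e}  B3 = {e, f}  B4 = {a, f}  B5 = {a, d}
Tree: B1–B2, B2–B3, B3–B4, B4–B5

Every bag has size at most 2, so the width is 2 − 1 = 1 and tw(G) ≤ 1. Since G has at least one edge (e.g. b–c), it is not an edgeless graph, so tw(G) ≥ 1. Hence tw(G) = 1 exactly.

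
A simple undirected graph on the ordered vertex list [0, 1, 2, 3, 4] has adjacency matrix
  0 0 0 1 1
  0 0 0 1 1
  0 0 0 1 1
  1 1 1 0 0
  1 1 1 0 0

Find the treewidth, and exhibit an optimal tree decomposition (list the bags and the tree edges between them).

Treewidth 2.
Bags: B1 = {1, 3, 4}  B2 = {0, 3, 4}  B3 = {2, 3, 4}
Tree: B1–B2, B2–B3

The largest bag has 3 vertices, giving width 2; this decomposition certifies tw(G) ≤ 2. Since 1–3–0–4–1 is a cycle in G, G is not acyclic. Forests are exactly the graphs of treewidth ≤ 1, so tw(G) ≥ 2. The upper and lower bounds meet at 2, so that is the treewidth.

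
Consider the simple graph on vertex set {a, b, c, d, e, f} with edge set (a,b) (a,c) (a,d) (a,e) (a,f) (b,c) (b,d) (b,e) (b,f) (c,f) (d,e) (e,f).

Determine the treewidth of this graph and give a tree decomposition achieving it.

Each bag holds 4 vertices, so the decomposition has width 3, which upper-bounds the treewidth. On the other hand G contains the 4-clique {a, b, d, e}. A clique must lie in a single bag of any decomposition, so no decomposition can have width below 3. Hence tw(G) = 3 exactly.

Treewidth 3.
Bags: B1 = {a, b, e, f}  B2 = {a, b, d, e}  B3 = {a, b, c, f}
Tree: B1–B2, B1–B3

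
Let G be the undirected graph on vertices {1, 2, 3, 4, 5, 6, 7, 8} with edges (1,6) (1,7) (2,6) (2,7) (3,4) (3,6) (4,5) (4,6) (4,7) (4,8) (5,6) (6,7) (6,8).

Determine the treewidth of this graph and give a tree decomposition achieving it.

Treewidth 2.
One such decomposition:
Bags: B1 = {4, 6, 7}  B2 = {4, 5, 6}  B3 = {2, 6, 7}  B4 = {3, 4, 6}  B5 = {4, 6, 8}  B6 = {1, 6, 7}
Tree: B1–B2, B1–B3, B1–B4, B2–B5, B3–B6

The largest bag has 3 vertices, giving width 2; this decomposition certifies tw(G) ≤ 2. For the lower bound, the 3 vertices {1, 6, 7} are pairwise adjacent, and any tree decomposition puts a clique entirely inside one bag — forcing width ≥ 2. The upper and lower bounds meet at 2, so that is the treewidth.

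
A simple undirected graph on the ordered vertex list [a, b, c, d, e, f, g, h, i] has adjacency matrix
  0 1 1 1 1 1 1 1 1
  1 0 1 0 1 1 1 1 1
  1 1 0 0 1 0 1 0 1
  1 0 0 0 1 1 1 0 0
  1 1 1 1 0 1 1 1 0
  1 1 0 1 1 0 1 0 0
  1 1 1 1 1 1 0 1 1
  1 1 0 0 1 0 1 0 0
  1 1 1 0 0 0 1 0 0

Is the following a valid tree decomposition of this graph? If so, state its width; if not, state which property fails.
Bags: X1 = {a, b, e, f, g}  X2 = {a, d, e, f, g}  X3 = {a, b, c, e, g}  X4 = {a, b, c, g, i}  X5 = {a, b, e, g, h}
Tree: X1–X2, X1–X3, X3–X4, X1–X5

Yes; width 4.

Vertex coverage: the bags together contain {a, b, c, d, e, f, g, h, i}, the full vertex set. Edge coverage: each edge of G has both endpoints in at least one bag. Running intersection: for every vertex, the bags containing it form a connected subtree. All three properties hold, so this is a valid tree decomposition of width max|bag| − 1 = 4, and hence tw(G) ≤ 4.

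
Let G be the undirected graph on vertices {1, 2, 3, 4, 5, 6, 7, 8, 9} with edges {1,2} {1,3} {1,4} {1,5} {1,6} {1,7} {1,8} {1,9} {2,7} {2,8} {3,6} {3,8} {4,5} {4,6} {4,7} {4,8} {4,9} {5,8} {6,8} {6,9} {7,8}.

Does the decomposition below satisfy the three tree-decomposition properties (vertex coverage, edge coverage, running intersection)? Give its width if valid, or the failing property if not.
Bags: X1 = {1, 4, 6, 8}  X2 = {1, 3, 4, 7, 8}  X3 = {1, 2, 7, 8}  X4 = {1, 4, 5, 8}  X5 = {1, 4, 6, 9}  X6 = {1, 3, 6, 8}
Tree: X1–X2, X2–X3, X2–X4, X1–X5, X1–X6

A tree decomposition must satisfy three properties: every vertex lies in some bag; for every edge, both endpoints lie together in some bag; and for every vertex, the bags containing it form a connected subtree. Here bags containing vertex 3 are not connected in the tree, so the decomposition is invalid.

No — bags containing vertex 3 are not connected in the tree.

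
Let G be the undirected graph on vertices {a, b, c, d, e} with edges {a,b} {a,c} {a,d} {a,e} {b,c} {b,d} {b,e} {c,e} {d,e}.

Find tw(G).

3

A width-3 tree decomposition is:
Bags: B1 = {a, b, c, e}  B2 = {a, b, d, e}
Tree: B1–B2
The largest bag has 4 vertices, giving width 3; this decomposition certifies tw(G) ≤ 3. For the lower bound, the 4 vertices {a, b, d, e} are pairwise adjacent, and any tree decomposition puts a clique entirely inside one bag — forcing width ≥ 3. Hence tw(G) = 3 exactly.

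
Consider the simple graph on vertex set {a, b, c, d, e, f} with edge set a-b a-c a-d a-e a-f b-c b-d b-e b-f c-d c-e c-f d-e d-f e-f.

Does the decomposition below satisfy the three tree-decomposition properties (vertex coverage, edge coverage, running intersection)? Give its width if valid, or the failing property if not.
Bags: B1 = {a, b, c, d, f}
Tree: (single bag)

No — vertex e appears in no bag.

A tree decomposition must satisfy three properties: every vertex lies in some bag; for every edge, both endpoints lie together in some bag; and for every vertex, the bags containing it form a connected subtree. Here vertex e appears in no bag, so the decomposition is invalid.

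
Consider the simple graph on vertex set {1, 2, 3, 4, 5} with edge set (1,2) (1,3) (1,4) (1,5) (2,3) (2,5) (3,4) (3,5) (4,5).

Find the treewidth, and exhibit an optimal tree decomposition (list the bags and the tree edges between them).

Treewidth 3.
One such decomposition:
Bags: B1 = {1, 3, 4, 5}  B2 = {1, 2, 3, 5}
Tree: B1–B2

Every bag has size at most 4, so the width is 4 − 1 = 3 and tw(G) ≤ 3. For the lower bound, the 4 vertices {1, 2, 3, 5} are pairwise adjacent, and any tree decomposition puts a clique entirely inside one bag — forcing width ≥ 3. Combining the bounds, tw(G) = 3.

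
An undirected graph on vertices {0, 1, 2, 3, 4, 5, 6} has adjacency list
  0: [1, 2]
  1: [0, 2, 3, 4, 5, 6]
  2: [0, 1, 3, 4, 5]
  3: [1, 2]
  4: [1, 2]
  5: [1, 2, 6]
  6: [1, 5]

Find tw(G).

A width-2 tree decomposition is:
Bags: B1 = {1, 2, 5}  B2 = {1, 2, 3}  B3 = {1, 5, 6}  B4 = {1, 2, 4}  B5 = {0, 1, 2}
Tree: B1–B2, B1–B3, B2–B4, B2–B5
The largest bag has 3 vertices, giving width 2; this decomposition certifies tw(G) ≤ 2. Conversely, {0, 1, 2} is a clique of size 3, and the vertices of any clique must share a bag in every tree decomposition; so some bag has ≥ 3 vertices and tw(G) ≥ 2. Hence tw(G) = 2 exactly.

2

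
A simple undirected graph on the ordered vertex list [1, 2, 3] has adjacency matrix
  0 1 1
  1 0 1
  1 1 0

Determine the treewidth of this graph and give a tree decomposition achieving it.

Treewidth 2.
Bags: B1 = {1, 2, 3}
Tree: (single bag)

A single bag containing all 3 vertices is trivially a valid decomposition of width 2. Conversely, {1, 2, 3} is a clique of size 3, and the vertices of any clique must share a bag in every tree decomposition; so some bag has ≥ 3 vertices and tw(G) ≥ 2. Hence tw(G) = 2 exactly.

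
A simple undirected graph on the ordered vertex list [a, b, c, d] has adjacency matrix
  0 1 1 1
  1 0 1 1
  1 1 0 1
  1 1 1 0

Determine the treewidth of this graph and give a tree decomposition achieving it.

Treewidth 3.
One optimal decomposition is:
Bags: B1 = {a, b, c, d}
Tree: (single bag)

With just one bag of size 4, the width is 4 − 1 = 3, so tw(G) ≤ 3. Conversely, {a, b, c, d} is a clique of size 4, and the vertices of any clique must share a bag in every tree decomposition; so some bag has ≥ 4 vertices and tw(G) ≥ 3. Combining the bounds, tw(G) = 3.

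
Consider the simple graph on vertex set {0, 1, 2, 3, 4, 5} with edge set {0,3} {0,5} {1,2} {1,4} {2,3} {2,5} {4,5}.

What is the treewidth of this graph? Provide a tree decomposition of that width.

The largest bag has 3 vertices, giving width 2; this decomposition certifies tw(G) ≤ 2. The edges 0–3–2–5–0 form a cycle, so G is not a tree and its treewidth is at least 2. Therefore the treewidth is 2.

Treewidth 2.
One optimal decomposition is:
Bags: B1 = {0, 3, 5}  B2 = {2, 3, 5}  B3 = {2, 4, 5}  B4 = {1, 2, 4}
Tree: B1–B2, B2–B3, B3–B4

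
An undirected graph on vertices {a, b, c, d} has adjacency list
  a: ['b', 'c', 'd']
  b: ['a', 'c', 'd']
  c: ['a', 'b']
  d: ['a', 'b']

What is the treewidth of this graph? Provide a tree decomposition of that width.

The largest bag has 3 vertices, giving width 2; this decomposition certifies tw(G) ≤ 2. Conversely, {a, b, d} is a clique of size 3, and the vertices of any clique must share a bag in every tree decomposition; so some bag has ≥ 3 vertices and tw(G) ≥ 2. The upper and lower bounds meet at 2, so that is the treewidth.

Treewidth 2.
One optimal decomposition is:
Bags: B1 = {a, b, c}  B2 = {a, b, d}
Tree: B1–B2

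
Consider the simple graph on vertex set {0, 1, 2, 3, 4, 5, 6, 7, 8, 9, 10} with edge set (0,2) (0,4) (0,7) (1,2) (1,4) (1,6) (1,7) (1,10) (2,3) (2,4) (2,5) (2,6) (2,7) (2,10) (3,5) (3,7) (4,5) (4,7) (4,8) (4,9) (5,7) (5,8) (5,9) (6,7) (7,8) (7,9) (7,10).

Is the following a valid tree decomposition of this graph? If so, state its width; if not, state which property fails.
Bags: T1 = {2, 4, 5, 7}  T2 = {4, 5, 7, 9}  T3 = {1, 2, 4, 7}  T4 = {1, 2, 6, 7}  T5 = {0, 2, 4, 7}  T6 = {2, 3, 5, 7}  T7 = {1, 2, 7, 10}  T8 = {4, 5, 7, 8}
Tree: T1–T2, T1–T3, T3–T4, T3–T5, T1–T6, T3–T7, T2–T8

Every vertex of G appears in some bag (union = {0, 1, 2, 3, 4, 5, 6, 7, 8, 9, 10}); every edge is covered by a bag; and for each vertex v the set of bags containing v is connected in the bag tree. The decomposition is therefore valid. The largest bag has 4 vertices, so the width is 3.

Yes; width 3.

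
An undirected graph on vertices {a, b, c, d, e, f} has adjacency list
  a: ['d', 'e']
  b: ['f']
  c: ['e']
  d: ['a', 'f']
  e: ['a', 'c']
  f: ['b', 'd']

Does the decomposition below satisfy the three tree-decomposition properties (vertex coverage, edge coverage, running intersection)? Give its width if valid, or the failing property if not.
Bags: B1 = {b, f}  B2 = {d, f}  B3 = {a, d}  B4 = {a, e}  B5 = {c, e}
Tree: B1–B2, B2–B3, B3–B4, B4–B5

Yes; width 1.

Checking the three conditions: (i) the bags cover all of {a, b, c, d, e, f}; (ii) for each edge, some bag contains both endpoints; (iii) the bags containing any fixed vertex form a subtree. All hold, so the decomposition is valid with width 2 − 1 = 1.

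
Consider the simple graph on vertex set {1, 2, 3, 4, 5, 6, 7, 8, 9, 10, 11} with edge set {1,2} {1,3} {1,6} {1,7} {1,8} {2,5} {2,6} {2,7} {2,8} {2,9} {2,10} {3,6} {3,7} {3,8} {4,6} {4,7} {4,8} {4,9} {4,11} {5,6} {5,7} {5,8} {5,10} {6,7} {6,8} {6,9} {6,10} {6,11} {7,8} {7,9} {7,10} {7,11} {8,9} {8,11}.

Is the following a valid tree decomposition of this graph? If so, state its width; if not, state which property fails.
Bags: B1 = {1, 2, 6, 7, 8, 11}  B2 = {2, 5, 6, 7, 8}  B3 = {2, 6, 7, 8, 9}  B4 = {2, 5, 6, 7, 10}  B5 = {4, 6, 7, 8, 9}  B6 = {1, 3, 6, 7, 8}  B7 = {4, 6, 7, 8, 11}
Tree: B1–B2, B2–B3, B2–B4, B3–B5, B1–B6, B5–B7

A tree decomposition must satisfy three properties: every vertex lies in some bag; for every edge, both endpoints lie together in some bag; and for every vertex, the bags containing it form a connected subtree. Here bags containing vertex 11 are not connected in the tree, so the decomposition is invalid.

No — bags containing vertex 11 are not connected in the tree.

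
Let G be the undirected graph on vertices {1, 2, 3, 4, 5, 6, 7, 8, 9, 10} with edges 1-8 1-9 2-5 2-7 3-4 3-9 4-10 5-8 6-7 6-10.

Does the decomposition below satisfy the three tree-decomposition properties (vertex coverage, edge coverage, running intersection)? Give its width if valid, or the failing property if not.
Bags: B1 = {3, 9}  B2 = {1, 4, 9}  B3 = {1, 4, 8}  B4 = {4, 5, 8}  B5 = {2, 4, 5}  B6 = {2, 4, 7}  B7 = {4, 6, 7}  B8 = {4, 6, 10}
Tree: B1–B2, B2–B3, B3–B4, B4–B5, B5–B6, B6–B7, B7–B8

No — edge (4,3) lies in no bag.

A tree decomposition must satisfy three properties: every vertex lies in some bag; for every edge, both endpoints lie together in some bag; and for every vertex, the bags containing it form a connected subtree. Here edge (4,3) lies in no bag, so the decomposition is invalid.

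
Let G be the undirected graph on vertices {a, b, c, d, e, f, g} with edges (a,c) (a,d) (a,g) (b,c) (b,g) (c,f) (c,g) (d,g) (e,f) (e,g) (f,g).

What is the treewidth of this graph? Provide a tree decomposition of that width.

Every bag has size at most 3, so the width is 3 − 1 = 2 and tw(G) ≤ 2. For the lower bound, the 3 vertices {a, d, g} are pairwise adjacent, and any tree decomposition puts a clique entirely inside one bag — forcing width ≥ 2. The upper and lower bounds meet at 2, so that is the treewidth.

Treewidth 2.
Bags: B1 = {c, f, g}  B2 = {e, f, g}  B3 = {a, c, g}  B4 = {a, d, g}  B5 = {b, c, g}
Tree: B1–B2, B1–B3, B3–B4, B1–B5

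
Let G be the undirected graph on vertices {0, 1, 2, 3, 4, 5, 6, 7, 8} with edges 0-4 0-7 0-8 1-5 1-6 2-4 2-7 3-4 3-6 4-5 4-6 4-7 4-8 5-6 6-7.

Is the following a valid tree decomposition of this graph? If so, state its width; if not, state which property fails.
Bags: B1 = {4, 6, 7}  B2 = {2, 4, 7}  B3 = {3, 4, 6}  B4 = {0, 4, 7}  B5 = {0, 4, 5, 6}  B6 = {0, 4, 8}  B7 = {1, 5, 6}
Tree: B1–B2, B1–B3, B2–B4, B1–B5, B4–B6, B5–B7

No — bags containing vertex 0 are not connected in the tree.

A tree decomposition must satisfy three properties: every vertex lies in some bag; for every edge, both endpoints lie together in some bag; and for every vertex, the bags containing it form a connected subtree. Here bags containing vertex 0 are not connected in the tree, so the decomposition is invalid.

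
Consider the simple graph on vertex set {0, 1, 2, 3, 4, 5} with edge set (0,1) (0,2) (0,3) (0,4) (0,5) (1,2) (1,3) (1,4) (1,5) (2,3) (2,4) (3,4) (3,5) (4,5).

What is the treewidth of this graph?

4

A width-4 tree decomposition is:
Bags: B1 = {0, 1, 2, 3, 4}  B2 = {0, 1, 3, 4, 5}
Tree: B1–B2
Each bag holds 5 vertices, so the decomposition has width 4, which upper-bounds the treewidth. For the lower bound, the 5 vertices {0, 1, 2, 3, 4} are pairwise adjacent, and any tree decomposition puts a clique entirely inside one bag — forcing width ≥ 4. The upper and lower bounds meet at 4, so that is the treewidth.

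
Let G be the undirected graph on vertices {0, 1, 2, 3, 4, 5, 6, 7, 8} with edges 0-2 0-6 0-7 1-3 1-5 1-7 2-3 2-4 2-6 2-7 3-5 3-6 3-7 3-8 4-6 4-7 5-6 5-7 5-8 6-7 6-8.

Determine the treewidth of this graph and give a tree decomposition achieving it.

Every bag has size at most 4, so the width is 4 − 1 = 3 and tw(G) ≤ 3. For the lower bound, the 4 vertices {1, 3, 5, 7} are pairwise adjacent, and any tree decomposition puts a clique entirely inside one bag — forcing width ≥ 3. Combining the bounds, tw(G) = 3.

Treewidth 3.
One optimal decomposition is:
Bags: B1 = {3, 5, 6, 7}  B2 = {1, 3, 5, 7}  B3 = {2, 3, 6, 7}  B4 = {0, 2, 6, 7}  B5 = {3, 5, 6, 8}  B6 = {2, 4, 6, 7}
Tree: B1–B2, B1–B3, B3–B4, B1–B5, B3–B6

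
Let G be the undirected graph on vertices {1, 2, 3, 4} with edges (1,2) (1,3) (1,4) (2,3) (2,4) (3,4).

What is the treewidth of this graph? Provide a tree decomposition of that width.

Treewidth 3.
One such decomposition:
Bags: B1 = {1, 2, 3, 4}
Tree: (single bag)

A single bag containing all 4 vertices is trivially a valid decomposition of width 3. For the lower bound, the 4 vertices {1, 2, 3, 4} are pairwise adjacent, and any tree decomposition puts a clique entirely inside one bag — forcing width ≥ 3. Therefore the treewidth is 3.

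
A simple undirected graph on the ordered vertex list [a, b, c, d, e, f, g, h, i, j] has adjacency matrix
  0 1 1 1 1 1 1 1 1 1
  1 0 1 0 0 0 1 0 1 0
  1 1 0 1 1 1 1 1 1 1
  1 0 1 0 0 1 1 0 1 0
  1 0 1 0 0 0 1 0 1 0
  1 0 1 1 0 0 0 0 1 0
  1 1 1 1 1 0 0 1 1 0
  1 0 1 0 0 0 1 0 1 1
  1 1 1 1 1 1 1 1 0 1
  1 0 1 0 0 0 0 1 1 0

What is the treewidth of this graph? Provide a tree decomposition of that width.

Treewidth 4.
Bags: B1 = {a, c, g, h, i}  B2 = {a, c, h, i, j}  B3 = {a, c, d, g, i}  B4 = {a, c, d, f, i}  B5 = {a, c, e, g, i}  B6 = {a, b, c, g, i}
Tree: B1–B2, B1–B3, B3–B4, B1–B5, B5–B6

Each bag holds 5 vertices, so the decomposition has width 4, which upper-bounds the treewidth. For the lower bound, the 5 vertices {a, c, d, g, i} are pairwise adjacent, and any tree decomposition puts a clique entirely inside one bag — forcing width ≥ 4. Combining the bounds, tw(G) = 4.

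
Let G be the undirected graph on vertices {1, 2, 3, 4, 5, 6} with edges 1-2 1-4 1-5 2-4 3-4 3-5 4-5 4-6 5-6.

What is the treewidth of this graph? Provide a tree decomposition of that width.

The largest bag has 3 vertices, giving width 2; this decomposition certifies tw(G) ≤ 2. For the lower bound, the 3 vertices {1, 2, 4} are pairwise adjacent, and any tree decomposition puts a clique entirely inside one bag — forcing width ≥ 2. The upper and lower bounds meet at 2, so that is the treewidth.

Treewidth 2.
One optimal decomposition is:
Bags: B1 = {1, 2, 4}  B2 = {1, 4, 5}  B3 = {4, 5, 6}  B4 = {3, 4, 5}
Tree: B1–B2, B2–B3, B2–B4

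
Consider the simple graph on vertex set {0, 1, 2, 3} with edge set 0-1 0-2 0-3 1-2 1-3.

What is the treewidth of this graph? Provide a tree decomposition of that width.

Treewidth 2.
One such decomposition:
Bags: B1 = {0, 1, 3}  B2 = {0, 1, 2}
Tree: B1–B2

Each bag holds 3 vertices, so the decomposition has width 2, which upper-bounds the treewidth. Conversely, {0, 1, 2} is a clique of size 3, and the vertices of any clique must share a bag in every tree decomposition; so some bag has ≥ 3 vertices and tw(G) ≥ 2. The upper and lower bounds meet at 2, so that is the treewidth.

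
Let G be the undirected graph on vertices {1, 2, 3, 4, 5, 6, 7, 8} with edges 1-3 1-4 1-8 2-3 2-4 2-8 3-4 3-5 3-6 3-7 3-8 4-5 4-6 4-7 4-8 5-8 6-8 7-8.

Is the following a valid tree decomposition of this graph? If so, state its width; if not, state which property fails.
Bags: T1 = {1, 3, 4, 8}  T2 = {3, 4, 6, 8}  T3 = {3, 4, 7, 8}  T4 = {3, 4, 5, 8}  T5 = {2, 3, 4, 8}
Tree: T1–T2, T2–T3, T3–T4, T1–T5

Vertex coverage: the bags together contain {1, 2, 3, 4, 5, 6, 7, 8}, the full vertex set. Edge coverage: each edge of G has both endpoints in at least one bag. Running intersection: for every vertex, the bags containing it form a connected subtree. All three properties hold, so this is a valid tree decomposition of width max|bag| − 1 = 3, and hence tw(G) ≤ 3.

Yes; width 3.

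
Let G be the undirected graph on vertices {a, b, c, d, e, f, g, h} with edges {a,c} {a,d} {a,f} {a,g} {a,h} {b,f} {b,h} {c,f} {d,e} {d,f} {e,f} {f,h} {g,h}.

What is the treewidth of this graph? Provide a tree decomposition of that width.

Treewidth 2.
Bags: B1 = {a, f, h}  B2 = {a, c, f}  B3 = {b, f, h}  B4 = {a, d, f}  B5 = {a, g, h}  B6 = {d, e, f}
Tree: B1–B2, B1–B3, B1–B4, B1–B5, B4–B6

Each bag holds 3 vertices, so the decomposition has width 2, which upper-bounds the treewidth. For the lower bound, the 3 vertices {a, g, h} are pairwise adjacent, and any tree decomposition puts a clique entirely inside one bag — forcing width ≥ 2. The upper and lower bounds meet at 2, so that is the treewidth.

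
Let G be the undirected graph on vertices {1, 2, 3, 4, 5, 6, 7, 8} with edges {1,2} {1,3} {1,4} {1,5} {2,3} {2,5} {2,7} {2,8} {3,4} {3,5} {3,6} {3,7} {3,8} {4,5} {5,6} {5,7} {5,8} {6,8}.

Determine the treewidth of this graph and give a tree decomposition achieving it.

Treewidth 3.
One such decomposition:
Bags: B1 = {1, 2, 3, 5}  B2 = {1, 3, 4, 5}  B3 = {2, 3, 5, 8}  B4 = {3, 5, 6, 8}  B5 = {2, 3, 5, 7}
Tree: B1–B2, B1–B3, B3–B4, B1–B5

The largest bag has 4 vertices, giving width 3; this decomposition certifies tw(G) ≤ 3. On the other hand G contains the 4-clique {2, 3, 5, 8}. A clique must lie in a single bag of any decomposition, so no decomposition can have width below 3. Combining the bounds, tw(G) = 3.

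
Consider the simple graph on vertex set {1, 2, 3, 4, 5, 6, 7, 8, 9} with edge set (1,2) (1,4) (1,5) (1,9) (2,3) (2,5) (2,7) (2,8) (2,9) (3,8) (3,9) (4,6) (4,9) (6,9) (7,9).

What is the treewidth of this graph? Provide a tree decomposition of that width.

Treewidth 2.
One optimal decomposition is:
Bags: B1 = {1, 2, 9}  B2 = {1, 4, 9}  B3 = {2, 3, 9}  B4 = {4, 6, 9}  B5 = {2, 7, 9}  B6 = {2, 3, 8}  B7 = {1, 2, 5}
Tree: B1–B2, B1–B3, B2–B4, B3–B5, B3–B6, B1–B7

The largest bag has 3 vertices, giving width 2; this decomposition certifies tw(G) ≤ 2. Conversely, {2, 3, 8} is a clique of size 3, and the vertices of any clique must share a bag in every tree decomposition; so some bag has ≥ 3 vertices and tw(G) ≥ 2. Hence tw(G) = 2 exactly.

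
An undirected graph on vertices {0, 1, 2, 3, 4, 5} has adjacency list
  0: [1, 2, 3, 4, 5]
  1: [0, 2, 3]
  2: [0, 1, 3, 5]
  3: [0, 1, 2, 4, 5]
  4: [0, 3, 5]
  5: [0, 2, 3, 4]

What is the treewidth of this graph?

3

A width-3 tree decomposition is:
Bags: B1 = {0, 3, 4, 5}  B2 = {0, 2, 3, 5}  B3 = {0, 1, 2, 3}
Tree: B1–B2, B2–B3
The largest bag has 4 vertices, giving width 3; this decomposition certifies tw(G) ≤ 3. Conversely, {0, 1, 2, 3} is a clique of size 4, and the vertices of any clique must share a bag in every tree decomposition; so some bag has ≥ 4 vertices and tw(G) ≥ 3. The upper and lower bounds meet at 3, so that is the treewidth.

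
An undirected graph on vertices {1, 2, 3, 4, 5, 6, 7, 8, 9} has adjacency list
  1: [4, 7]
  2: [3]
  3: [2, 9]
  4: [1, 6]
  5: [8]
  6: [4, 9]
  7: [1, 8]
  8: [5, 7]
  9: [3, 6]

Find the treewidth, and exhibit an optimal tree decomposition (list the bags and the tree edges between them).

Each bag holds 2 vertices, so the decomposition has width 1, which upper-bounds the treewidth. Since G has at least one edge (e.g. 5–8), it is not an edgeless graph, so tw(G) ≥ 1. Therefore the treewidth is 1.

Treewidth 1.
Bags: B1 = {5, 8}  B2 = {7, 8}  B3 = {1, 7}  B4 = {1, 4}  B5 = {4, 6}  B6 = {6, 9}  B7 = {3, 9}  B8 = {2, 3}
Tree: B1–B2, B2–B3, B3–B4, B4–B5, B5–B6, B6–B7, B7–B8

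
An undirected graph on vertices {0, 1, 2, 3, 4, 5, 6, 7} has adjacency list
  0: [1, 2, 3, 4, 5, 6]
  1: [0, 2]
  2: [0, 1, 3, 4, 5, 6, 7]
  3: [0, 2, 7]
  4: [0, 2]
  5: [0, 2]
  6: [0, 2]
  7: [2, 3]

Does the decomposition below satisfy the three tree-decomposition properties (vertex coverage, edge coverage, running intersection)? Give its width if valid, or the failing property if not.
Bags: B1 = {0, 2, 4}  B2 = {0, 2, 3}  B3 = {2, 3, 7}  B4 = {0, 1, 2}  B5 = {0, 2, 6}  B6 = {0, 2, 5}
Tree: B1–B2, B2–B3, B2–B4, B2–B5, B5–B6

Every vertex of G appears in some bag (union = {0, 1, 2, 3, 4, 5, 6, 7}); every edge is covered by a bag; and for each vertex v the set of bags containing v is connected in the bag tree. The decomposition is therefore valid. The largest bag has 3 vertices, so the width is 2.

Yes; width 2.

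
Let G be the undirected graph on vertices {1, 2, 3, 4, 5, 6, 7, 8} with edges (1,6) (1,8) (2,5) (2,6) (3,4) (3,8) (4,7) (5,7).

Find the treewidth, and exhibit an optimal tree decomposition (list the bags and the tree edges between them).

Every bag has size at most 3, so the width is 3 − 1 = 2 and tw(G) ≤ 2. For the lower bound, G contains the cycle 6–1–8–3–4–7–5–2–6, so G is not a forest; only forests have treewidth ≤ 1, hence tw(G) ≥ 2. The upper and lower bounds meet at 2, so that is the treewidth.

Treewidth 2.
One optimal decomposition is:
Bags: B1 = {1, 6, 8}  B2 = {3, 6, 8}  B3 = {3, 4, 6}  B4 = {4, 6, 7}  B5 = {5, 6, 7}  B6 = {2, 5, 6}
Tree: B1–B2, B2–B3, B3–B4, B4–B5, B5–B6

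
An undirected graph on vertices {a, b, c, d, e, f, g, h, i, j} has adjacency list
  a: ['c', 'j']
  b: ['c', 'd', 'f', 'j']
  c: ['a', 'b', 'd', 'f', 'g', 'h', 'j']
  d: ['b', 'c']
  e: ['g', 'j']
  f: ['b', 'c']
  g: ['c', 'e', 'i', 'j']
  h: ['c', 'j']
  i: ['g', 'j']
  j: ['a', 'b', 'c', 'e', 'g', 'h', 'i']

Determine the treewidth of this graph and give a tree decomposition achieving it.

Treewidth 2.
Bags: B1 = {a, c, j}  B2 = {b, c, j}  B3 = {b, c, d}  B4 = {c, g, j}  B5 = {b, c, f}  B6 = {e, g, j}  B7 = {g, i, j}  B8 = {c, h, j}
Tree: B1–B2, B2–B3, B1–B4, B3–B5, B4–B6, B4–B7, B1–B8

Every bag has size at most 3, so the width is 3 − 1 = 2 and tw(G) ≤ 2. Conversely, {e, g, j} is a clique of size 3, and the vertices of any clique must share a bag in every tree decomposition; so some bag has ≥ 3 vertices and tw(G) ≥ 2. Hence tw(G) = 2 exactly.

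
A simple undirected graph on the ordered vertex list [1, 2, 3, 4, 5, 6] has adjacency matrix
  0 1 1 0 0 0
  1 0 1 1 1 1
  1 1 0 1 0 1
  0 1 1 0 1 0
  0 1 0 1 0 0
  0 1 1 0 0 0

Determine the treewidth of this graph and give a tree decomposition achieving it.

Treewidth 2.
One such decomposition:
Bags: B1 = {2, 3, 4}  B2 = {2, 3, 6}  B3 = {1, 2, 3}  B4 = {2, 4, 5}
Tree: B1–B2, B2–B3, B1–B4

The largest bag has 3 vertices, giving width 2; this decomposition certifies tw(G) ≤ 2. On the other hand G contains the 3-clique {1, 2, 3}. A clique must lie in a single bag of any decomposition, so no decomposition can have width below 2. Therefore the treewidth is 2.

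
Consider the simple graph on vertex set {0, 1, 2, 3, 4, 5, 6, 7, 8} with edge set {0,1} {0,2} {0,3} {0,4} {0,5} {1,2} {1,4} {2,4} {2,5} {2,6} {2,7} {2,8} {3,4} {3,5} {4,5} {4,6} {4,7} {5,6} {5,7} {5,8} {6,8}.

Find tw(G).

3

A width-3 tree decomposition is:
Bags: B1 = {2, 4, 5, 6}  B2 = {2, 5, 6, 8}  B3 = {2, 4, 5, 7}  B4 = {0, 2, 4, 5}  B5 = {0, 3, 4, 5}  B6 = {0, 1, 2, 4}
Tree: B1–B2, B1–B3, B3–B4, B4–B5, B4–B6
Each bag holds 4 vertices, so the decomposition has width 3, which upper-bounds the treewidth. Conversely, {2, 5, 6, 8} is a clique of size 4, and the vertices of any clique must share a bag in every tree decomposition; so some bag has ≥ 4 vertices and tw(G) ≥ 3. Therefore the treewidth is 3.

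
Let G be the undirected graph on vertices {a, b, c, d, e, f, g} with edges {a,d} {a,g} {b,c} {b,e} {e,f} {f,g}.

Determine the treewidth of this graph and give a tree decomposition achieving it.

Treewidth 1.
One optimal decomposition is:
Bags: B1 = {b, c}  B2 = {b, e}  B3 = {e, f}  B4 = {f, g}  B5 = {a, g}  B6 = {a, d}
Tree: B1–B2, B2–B3, B3–B4, B4–B5, B5–B6

The largest bag has 2 vertices, giving width 1; this decomposition certifies tw(G) ≤ 1. Any graph with an edge has treewidth ≥ 1, and G has the edge c–b. Therefore the treewidth is 1.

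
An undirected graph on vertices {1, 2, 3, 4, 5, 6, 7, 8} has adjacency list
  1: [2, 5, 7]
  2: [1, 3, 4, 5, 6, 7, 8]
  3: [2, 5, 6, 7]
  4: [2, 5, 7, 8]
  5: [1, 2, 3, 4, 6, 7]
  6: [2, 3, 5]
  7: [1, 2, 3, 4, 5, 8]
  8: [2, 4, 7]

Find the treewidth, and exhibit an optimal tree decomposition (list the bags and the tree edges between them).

Each bag holds 4 vertices, so the decomposition has width 3, which upper-bounds the treewidth. For the lower bound, the 4 vertices {2, 4, 7, 8} are pairwise adjacent, and any tree decomposition puts a clique entirely inside one bag — forcing width ≥ 3. Combining the bounds, tw(G) = 3.

Treewidth 3.
One such decomposition:
Bags: B1 = {1, 2, 5, 7}  B2 = {2, 4, 5, 7}  B3 = {2, 3, 5, 7}  B4 = {2, 4, 7, 8}  B5 = {2, 3, 5, 6}
Tree: B1–B2, B2–B3, B2–B4, B3–B5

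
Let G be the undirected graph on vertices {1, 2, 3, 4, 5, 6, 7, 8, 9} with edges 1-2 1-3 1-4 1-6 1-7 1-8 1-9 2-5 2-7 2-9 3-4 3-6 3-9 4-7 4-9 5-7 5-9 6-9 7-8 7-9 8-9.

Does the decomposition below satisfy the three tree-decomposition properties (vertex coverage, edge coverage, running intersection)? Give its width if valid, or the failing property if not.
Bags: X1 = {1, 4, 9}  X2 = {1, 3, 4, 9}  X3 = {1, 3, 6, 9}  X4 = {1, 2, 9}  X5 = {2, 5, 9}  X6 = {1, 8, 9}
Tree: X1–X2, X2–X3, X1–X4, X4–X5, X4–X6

No — vertex 7 appears in no bag.

A tree decomposition must satisfy three properties: every vertex lies in some bag; for every edge, both endpoints lie together in some bag; and for every vertex, the bags containing it form a connected subtree. Here vertex 7 appears in no bag, so the decomposition is invalid.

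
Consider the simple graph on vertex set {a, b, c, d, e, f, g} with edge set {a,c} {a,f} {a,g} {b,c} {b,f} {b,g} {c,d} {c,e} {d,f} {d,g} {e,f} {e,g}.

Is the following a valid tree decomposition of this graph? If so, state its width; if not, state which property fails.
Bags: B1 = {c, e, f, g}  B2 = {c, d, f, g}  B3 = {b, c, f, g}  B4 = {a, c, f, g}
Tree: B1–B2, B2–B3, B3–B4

Yes; width 3.

Every vertex of G appears in some bag (union = {a, b, c, d, e, f, g}); every edge is covered by a bag; and for each vertex v the set of bags containing v is connected in the bag tree. The decomposition is therefore valid. The largest bag has 4 vertices, so the width is 3.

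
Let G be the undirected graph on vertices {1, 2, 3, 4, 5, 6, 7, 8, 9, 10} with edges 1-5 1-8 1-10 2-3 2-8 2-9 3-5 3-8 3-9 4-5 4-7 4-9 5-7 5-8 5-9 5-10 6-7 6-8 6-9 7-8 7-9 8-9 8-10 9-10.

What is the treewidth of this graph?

3

A width-3 tree decomposition is:
Bags: B1 = {5, 7, 8, 9}  B2 = {3, 5, 8, 9}  B3 = {4, 5, 7, 9}  B4 = {6, 7, 8, 9}  B5 = {2, 3, 8, 9}  B6 = {5, 8, 9, 10}  B7 = {1, 5, 8, 10}
Tree: B1–B2, B1–B3, B1–B4, B2–B5, B1–B6, B6–B7
The largest bag has 4 vertices, giving width 3; this decomposition certifies tw(G) ≤ 3. For the lower bound, the 4 vertices {1, 5, 8, 10} are pairwise adjacent, and any tree decomposition puts a clique entirely inside one bag — forcing width ≥ 3. Combining the bounds, tw(G) = 3.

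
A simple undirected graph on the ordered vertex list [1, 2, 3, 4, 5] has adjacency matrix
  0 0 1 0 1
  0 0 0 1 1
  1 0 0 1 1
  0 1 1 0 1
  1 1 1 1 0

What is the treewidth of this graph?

A width-2 tree decomposition is:
Bags: B1 = {3, 4, 5}  B2 = {2, 4, 5}  B3 = {1, 3, 5}
Tree: B1–B2, B1–B3
Every bag has size at most 3, so the width is 3 − 1 = 2 and tw(G) ≤ 2. Conversely, {2, 4, 5} is a clique of size 3, and the vertices of any clique must share a bag in every tree decomposition; so some bag has ≥ 3 vertices and tw(G) ≥ 2. Therefore the treewidth is 2.

2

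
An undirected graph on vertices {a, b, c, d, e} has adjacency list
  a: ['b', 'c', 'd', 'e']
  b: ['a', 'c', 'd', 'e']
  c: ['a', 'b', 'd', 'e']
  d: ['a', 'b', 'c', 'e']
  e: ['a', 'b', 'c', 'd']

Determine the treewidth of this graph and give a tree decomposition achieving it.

Treewidth 4.
One optimal decomposition is:
Bags: B1 = {a, b, c, d, e}
Tree: (single bag)

With just one bag of size 5, the width is 5 − 1 = 4, so tw(G) ≤ 4. Conversely, {a, b, c, d, e} is a clique of size 5, and the vertices of any clique must share a bag in every tree decomposition; so some bag has ≥ 5 vertices and tw(G) ≥ 4. Combining the bounds, tw(G) = 4.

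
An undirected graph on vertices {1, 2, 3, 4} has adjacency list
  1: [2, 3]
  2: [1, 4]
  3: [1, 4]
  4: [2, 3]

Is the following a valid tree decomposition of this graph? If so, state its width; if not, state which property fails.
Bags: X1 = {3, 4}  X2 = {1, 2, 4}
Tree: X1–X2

No — edge (1,3) lies in no bag.

A tree decomposition must satisfy three properties: every vertex lies in some bag; for every edge, both endpoints lie together in some bag; and for every vertex, the bags containing it form a connected subtree. Here edge (1,3) lies in no bag, so the decomposition is invalid.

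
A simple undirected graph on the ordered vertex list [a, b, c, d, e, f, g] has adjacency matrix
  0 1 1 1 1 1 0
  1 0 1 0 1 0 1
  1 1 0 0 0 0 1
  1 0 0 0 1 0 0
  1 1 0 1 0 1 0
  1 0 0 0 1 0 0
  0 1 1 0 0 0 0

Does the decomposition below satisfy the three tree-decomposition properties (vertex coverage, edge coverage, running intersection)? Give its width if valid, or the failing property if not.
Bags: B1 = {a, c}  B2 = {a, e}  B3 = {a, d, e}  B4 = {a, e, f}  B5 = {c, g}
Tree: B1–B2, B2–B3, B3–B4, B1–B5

No — vertex b appears in no bag.

A tree decomposition must satisfy three properties: every vertex lies in some bag; for every edge, both endpoints lie together in some bag; and for every vertex, the bags containing it form a connected subtree. Here vertex b appears in no bag, so the decomposition is invalid.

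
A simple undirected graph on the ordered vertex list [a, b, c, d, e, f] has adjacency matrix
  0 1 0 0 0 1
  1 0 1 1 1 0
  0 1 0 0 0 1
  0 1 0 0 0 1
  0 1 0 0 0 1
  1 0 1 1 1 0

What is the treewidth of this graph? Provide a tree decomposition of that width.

The largest bag has 3 vertices, giving width 2; this decomposition certifies tw(G) ≤ 2. For the lower bound, G contains the cycle b–c–f–e–b, so G is not a forest; only forests have treewidth ≤ 1, hence tw(G) ≥ 2. The upper and lower bounds meet at 2, so that is the treewidth.

Treewidth 2.
One optimal decomposition is:
Bags: B1 = {b, c, f}  B2 = {b, e, f}  B3 = {b, d, f}  B4 = {a, b, f}
Tree: B1–B2, B2–B3, B3–B4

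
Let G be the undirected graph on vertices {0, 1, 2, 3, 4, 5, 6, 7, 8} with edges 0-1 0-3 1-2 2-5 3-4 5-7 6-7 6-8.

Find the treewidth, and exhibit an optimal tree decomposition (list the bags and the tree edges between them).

Each bag holds 2 vertices, so the decomposition has width 1, which upper-bounds the treewidth. G has an edge, so its treewidth is at least 1. Combining the bounds, tw(G) = 1.

Treewidth 1.
Bags: B1 = {3, 4}  B2 = {0, 3}  B3 = {0, 1}  B4 = {1, 2}  B5 = {2, 5}  B6 = {5, 7}  B7 = {6, 7}  B8 = {6, 8}
Tree: B1–B2, B2–B3, B3–B4, B4–B5, B5–B6, B6–B7, B7–B8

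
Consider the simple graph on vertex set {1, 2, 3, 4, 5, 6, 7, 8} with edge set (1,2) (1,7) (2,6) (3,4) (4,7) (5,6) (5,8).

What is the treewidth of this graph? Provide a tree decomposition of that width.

Treewidth 1.
Bags: B1 = {5, 8}  B2 = {5, 6}  B3 = {2, 6}  B4 = {1, 2}  B5 = {1, 7}  B6 = {4, 7}  B7 = {3, 4}
Tree: B1–B2, B2–B3, B3–B4, B4–B5, B5–B6, B6–B7

Each bag holds 2 vertices, so the decomposition has width 1, which upper-bounds the treewidth. Any graph with an edge has treewidth ≥ 1, and G has the edge 8–5. Hence tw(G) = 1 exactly.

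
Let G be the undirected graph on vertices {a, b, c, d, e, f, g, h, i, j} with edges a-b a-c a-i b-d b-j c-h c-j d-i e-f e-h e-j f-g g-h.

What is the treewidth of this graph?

2

A width-2 tree decomposition is:
Bags: B1 = {e, f, g}  B2 = {e, g, h}  B3 = {e, h, j}  B4 = {c, h, j}  B5 = {b, c, j}  B6 = {a, b, c}  B7 = {a, b, d}  B8 = {a, d, i}
Tree: B1–B2, B2–B3, B3–B4, B4–B5, B5–B6, B6–B7, B7–B8
Every bag has size at most 3, so the width is 3 − 1 = 2 and tw(G) ≤ 2. The edges f–g–h–e–f form a cycle, so G is not a tree and its treewidth is at least 2. The upper and lower bounds meet at 2, so that is the treewidth.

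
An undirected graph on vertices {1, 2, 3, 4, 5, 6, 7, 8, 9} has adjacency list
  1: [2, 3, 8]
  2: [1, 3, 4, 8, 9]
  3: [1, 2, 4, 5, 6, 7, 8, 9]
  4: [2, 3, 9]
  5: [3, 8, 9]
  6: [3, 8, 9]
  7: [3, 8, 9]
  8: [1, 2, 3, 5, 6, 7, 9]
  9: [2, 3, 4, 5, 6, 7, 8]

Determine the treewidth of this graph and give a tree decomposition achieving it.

Treewidth 3.
Bags: B1 = {2, 3, 8, 9}  B2 = {2, 3, 4, 9}  B3 = {3, 5, 8, 9}  B4 = {3, 7, 8, 9}  B5 = {3, 6, 8, 9}  B6 = {1, 2, 3, 8}
Tree: B1–B2, B1–B3, B3–B4, B4–B5, B1–B6

Each bag holds 4 vertices, so the decomposition has width 3, which upper-bounds the treewidth. Conversely, {1, 2, 3, 8} is a clique of size 4, and the vertices of any clique must share a bag in every tree decomposition; so some bag has ≥ 4 vertices and tw(G) ≥ 3. The upper and lower bounds meet at 3, so that is the treewidth.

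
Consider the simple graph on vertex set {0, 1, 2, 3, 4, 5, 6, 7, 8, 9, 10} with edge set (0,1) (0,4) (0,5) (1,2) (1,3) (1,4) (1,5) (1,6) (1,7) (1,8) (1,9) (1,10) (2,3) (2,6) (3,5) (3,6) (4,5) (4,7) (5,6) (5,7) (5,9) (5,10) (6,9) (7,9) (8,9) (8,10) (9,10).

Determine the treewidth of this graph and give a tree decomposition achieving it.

Each bag holds 4 vertices, so the decomposition has width 3, which upper-bounds the treewidth. Conversely, {1, 8, 9, 10} is a clique of size 4, and the vertices of any clique must share a bag in every tree decomposition; so some bag has ≥ 4 vertices and tw(G) ≥ 3. Combining the bounds, tw(G) = 3.

Treewidth 3.
One optimal decomposition is:
Bags: B1 = {1, 5, 7, 9}  B2 = {1, 5, 9, 10}  B3 = {1, 5, 6, 9}  B4 = {1, 8, 9, 10}  B5 = {1, 3, 5, 6}  B6 = {1, 2, 3, 6}  B7 = {1, 4, 5, 7}  B8 = {0, 1, 4, 5}
Tree: B1–B2, B2–B3, B2–B4, B3–B5, B5–B6, B1–B7, B7–B8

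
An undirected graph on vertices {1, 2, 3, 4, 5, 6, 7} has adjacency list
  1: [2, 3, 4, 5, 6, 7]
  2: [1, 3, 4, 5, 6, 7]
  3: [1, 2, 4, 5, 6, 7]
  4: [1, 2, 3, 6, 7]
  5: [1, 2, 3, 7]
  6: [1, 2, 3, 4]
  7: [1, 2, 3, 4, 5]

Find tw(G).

4

A width-4 tree decomposition is:
Bags: B1 = {1, 2, 3, 4, 7}  B2 = {1, 2, 3, 4, 6}  B3 = {1, 2, 3, 5, 7}
Tree: B1–B2, B1–B3
Every bag has size at most 5, so the width is 5 − 1 = 4 and tw(G) ≤ 4. On the other hand G contains the 5-clique {1, 2, 3, 4, 6}. A clique must lie in a single bag of any decomposition, so no decomposition can have width below 4. Hence tw(G) = 4 exactly.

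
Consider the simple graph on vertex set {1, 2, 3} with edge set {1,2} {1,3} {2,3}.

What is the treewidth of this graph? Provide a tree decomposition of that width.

A single bag containing all 3 vertices is trivially a valid decomposition of width 2. Conversely, {1, 2, 3} is a clique of size 3, and the vertices of any clique must share a bag in every tree decomposition; so some bag has ≥ 3 vertices and tw(G) ≥ 2. Hence tw(G) = 2 exactly.

Treewidth 2.
Bags: B1 = {1, 2, 3}
Tree: (single bag)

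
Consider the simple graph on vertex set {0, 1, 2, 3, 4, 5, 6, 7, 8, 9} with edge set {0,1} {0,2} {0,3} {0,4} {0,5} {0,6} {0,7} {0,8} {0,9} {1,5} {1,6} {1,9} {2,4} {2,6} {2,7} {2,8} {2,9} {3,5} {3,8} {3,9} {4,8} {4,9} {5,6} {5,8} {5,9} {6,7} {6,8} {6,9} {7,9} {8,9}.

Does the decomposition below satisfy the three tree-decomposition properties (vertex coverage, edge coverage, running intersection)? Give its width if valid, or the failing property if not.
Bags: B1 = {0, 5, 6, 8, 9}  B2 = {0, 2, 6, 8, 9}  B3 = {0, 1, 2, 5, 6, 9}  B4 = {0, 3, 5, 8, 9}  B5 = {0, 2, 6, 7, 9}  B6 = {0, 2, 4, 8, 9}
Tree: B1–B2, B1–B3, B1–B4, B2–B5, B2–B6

A tree decomposition must satisfy three properties: every vertex lies in some bag; for every edge, both endpoints lie together in some bag; and for every vertex, the bags containing it form a connected subtree. Here bags containing vertex 2 are not connected in the tree, so the decomposition is invalid.

No — bags containing vertex 2 are not connected in the tree.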